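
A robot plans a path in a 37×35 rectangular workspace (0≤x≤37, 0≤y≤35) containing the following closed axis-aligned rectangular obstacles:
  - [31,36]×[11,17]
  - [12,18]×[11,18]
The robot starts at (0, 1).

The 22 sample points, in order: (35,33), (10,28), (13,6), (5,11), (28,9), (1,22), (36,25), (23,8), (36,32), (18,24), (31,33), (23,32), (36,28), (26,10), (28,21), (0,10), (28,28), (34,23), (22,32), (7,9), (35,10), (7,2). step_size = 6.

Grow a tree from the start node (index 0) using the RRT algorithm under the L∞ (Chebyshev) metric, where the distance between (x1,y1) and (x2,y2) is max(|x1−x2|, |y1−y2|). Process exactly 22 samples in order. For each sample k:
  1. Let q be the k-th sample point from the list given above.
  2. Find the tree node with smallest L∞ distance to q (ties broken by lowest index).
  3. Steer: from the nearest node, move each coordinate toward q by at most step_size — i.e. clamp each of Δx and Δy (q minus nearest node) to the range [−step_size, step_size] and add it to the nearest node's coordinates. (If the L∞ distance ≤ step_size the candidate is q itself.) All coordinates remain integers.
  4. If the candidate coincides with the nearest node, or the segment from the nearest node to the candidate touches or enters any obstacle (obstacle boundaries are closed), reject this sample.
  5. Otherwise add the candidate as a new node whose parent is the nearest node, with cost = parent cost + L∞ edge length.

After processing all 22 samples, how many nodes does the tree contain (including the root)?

1. q=(35,33) nearest=0 d=35 new=(6,7) → add node 1 parent=0 cost=6
2. q=(10,28) nearest=1 d=21 new=(10,13) → add node 2 parent=1 cost=12
3. q=(13,6) nearest=1 d=7 new=(12,6) → add node 3 parent=1 cost=12
4. q=(5,11) nearest=1 d=4 new=(5,11) → add node 4 parent=1 cost=10
5. q=(28,9) nearest=3 d=16 new=(18,9) → add node 5 parent=3 cost=18
6. q=(1,22) nearest=2 d=9 new=(4,19) → add node 6 parent=2 cost=18
7. q=(36,25) nearest=5 d=18 new=(24,15) → add node 7 parent=5 cost=24
8. q=(23,8) nearest=5 d=5 new=(23,8) → add node 8 parent=5 cost=23
9. q=(36,32) nearest=7 d=17 new=(30,21) → add node 9 parent=7 cost=30
10. q=(18,24) nearest=7 d=9 new=(18,21) → add node 10 parent=7 cost=30
11. q=(31,33) nearest=9 d=12 new=(31,27) → add node 11 parent=9 cost=36
12. q=(23,32) nearest=11 d=8 new=(25,32) → add node 12 parent=11 cost=42
13. q=(36,28) nearest=11 d=5 new=(36,28) → add node 13 parent=11 cost=41
14. q=(26,10) nearest=8 d=3 new=(26,10) → add node 14 parent=8 cost=26
15. q=(28,21) nearest=9 d=2 new=(28,21) → add node 15 parent=9 cost=32
16. q=(0,10) nearest=4 d=5 new=(0,10) → add node 16 parent=4 cost=15
17. q=(28,28) nearest=11 d=3 new=(28,28) → add node 17 parent=11 cost=39
18. q=(34,23) nearest=9 d=4 new=(34,23) → add node 18 parent=9 cost=34
19. q=(22,32) nearest=12 d=3 new=(22,32) → add node 19 parent=12 cost=45
20. q=(7,9) nearest=1 d=2 new=(7,9) → add node 20 parent=1 cost=8
21. q=(35,10) nearest=14 d=9 new=(32,10) → add node 21 parent=14 cost=32
22. q=(7,2) nearest=1 d=5 new=(7,2) → add node 22 parent=1 cost=11

Node count: 23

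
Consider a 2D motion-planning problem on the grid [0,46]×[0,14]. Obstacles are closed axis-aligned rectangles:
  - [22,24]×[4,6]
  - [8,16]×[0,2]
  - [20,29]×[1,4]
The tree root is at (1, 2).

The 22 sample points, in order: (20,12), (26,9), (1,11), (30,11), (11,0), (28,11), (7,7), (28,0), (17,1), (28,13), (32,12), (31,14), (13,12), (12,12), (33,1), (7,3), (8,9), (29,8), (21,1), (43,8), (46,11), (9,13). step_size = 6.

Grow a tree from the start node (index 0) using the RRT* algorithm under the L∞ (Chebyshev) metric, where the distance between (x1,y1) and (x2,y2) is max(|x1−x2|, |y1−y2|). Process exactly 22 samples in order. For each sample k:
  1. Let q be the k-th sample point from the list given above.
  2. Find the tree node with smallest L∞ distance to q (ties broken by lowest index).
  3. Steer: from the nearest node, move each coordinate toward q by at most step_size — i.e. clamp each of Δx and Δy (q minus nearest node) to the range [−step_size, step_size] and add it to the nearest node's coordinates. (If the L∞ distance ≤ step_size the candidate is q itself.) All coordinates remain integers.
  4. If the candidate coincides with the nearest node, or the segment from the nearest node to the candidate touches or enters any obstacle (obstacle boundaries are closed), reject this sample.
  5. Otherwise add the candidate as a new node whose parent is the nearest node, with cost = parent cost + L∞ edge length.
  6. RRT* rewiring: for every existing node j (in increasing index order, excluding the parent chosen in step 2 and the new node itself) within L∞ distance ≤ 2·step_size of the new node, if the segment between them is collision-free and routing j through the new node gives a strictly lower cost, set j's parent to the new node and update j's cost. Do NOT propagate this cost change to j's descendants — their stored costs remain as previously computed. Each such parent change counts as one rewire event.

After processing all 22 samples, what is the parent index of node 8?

1. q=(20,12) nearest=0 d=19 new=(7,8) → add node 1 parent=0 cost=6
2. q=(26,9) nearest=1 d=19 new=(13,9) → add node 2 parent=1 cost=12
3. q=(1,11) nearest=1 d=6 new=(1,11) → add node 3 parent=1 cost=12
4. q=(30,11) nearest=2 d=17 new=(19,11) → add node 4 parent=2 cost=18
5. q=(11,0) nearest=1 d=8 new=(11,2) → blocked by [8,16]×[0,2], reject
6. q=(28,11) nearest=4 d=9 new=(25,11) → add node 5 parent=4 cost=24
7. q=(7,7) nearest=1 d=1 new=(7,7) → add node 6 parent=1 cost=7
8. q=(28,0) nearest=4 d=11 new=(25,5) → blocked by [22,24]×[4,6], reject
9. q=(17,1) nearest=2 d=8 new=(17,3) → add node 7 parent=2 cost=18
10. q=(28,13) nearest=5 d=3 new=(28,13) → add node 8 parent=5 cost=27
11. q=(32,12) nearest=8 d=4 new=(32,12) → add node 9 parent=8 cost=31
12. q=(31,14) nearest=9 d=2 new=(31,14) → add node 10 parent=9 cost=33
13. q=(13,12) nearest=2 d=3 new=(13,12) → add node 11 parent=2 cost=15
14. q=(12,12) nearest=11 d=1 new=(12,12) → add node 12 parent=11 cost=16
15. q=(33,1) nearest=5 d=10 new=(31,5) → add node 13 parent=5 cost=30
16. q=(7,3) nearest=6 d=4 new=(7,3) → add node 14 parent=6 cost=11
17. q=(8,9) nearest=1 d=1 new=(8,9) → add node 15 parent=1 cost=7; rewire 7→15 (16<18); rewire 11→15 (12<15); rewire 12→15 (11<16)
18. q=(29,8) nearest=13 d=3 new=(29,8) → add node 16 parent=13 cost=33
19. q=(21,1) nearest=7 d=4 new=(21,1) → blocked by [20,29]×[1,4], reject
20. q=(43,8) nearest=9 d=11 new=(38,8) → add node 17 parent=9 cost=37
21. q=(46,11) nearest=17 d=8 new=(44,11) → add node 18 parent=17 cost=43
22. q=(9,13) nearest=12 d=3 new=(9,13) → add node 19 parent=12 cost=14

Parent of node 8: 5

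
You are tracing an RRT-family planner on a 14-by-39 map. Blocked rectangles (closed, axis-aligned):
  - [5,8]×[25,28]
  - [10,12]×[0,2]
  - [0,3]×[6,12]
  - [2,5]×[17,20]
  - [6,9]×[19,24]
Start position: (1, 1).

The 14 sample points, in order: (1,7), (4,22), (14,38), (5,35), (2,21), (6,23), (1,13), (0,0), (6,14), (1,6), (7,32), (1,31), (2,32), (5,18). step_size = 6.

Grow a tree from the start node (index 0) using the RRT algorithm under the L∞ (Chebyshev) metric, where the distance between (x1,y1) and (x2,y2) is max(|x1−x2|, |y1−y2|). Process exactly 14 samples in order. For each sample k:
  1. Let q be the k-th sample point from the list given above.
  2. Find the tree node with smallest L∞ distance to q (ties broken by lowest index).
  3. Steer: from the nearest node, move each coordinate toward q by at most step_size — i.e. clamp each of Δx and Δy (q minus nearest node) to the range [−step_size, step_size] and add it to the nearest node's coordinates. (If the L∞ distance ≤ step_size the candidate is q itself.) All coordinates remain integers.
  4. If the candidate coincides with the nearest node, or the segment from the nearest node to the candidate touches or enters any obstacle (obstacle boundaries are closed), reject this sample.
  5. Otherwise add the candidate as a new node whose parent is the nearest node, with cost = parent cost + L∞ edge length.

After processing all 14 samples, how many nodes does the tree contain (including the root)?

Node count: 5

1. q=(1,7) nearest=0 d=6 new=(1,7) → blocked by [0,3]×[6,12], reject
2. q=(4,22) nearest=0 d=21 new=(4,7) → add node 1 parent=0 cost=6
3. q=(14,38) nearest=1 d=31 new=(10,13) → add node 2 parent=1 cost=12
4. q=(5,35) nearest=2 d=22 new=(5,19) → blocked by [2,5]×[17,20], reject
5. q=(2,21) nearest=2 d=8 new=(4,19) → blocked by [2,5]×[17,20], reject
6. q=(6,23) nearest=2 d=10 new=(6,19) → blocked by [6,9]×[19,24], reject
7. q=(1,13) nearest=1 d=6 new=(1,13) → blocked by [0,3]×[6,12], reject
8. q=(0,0) nearest=0 d=1 new=(0,0) → add node 3 parent=0 cost=1
9. q=(6,14) nearest=2 d=4 new=(6,14) → add node 4 parent=2 cost=16
10. q=(1,6) nearest=1 d=3 new=(1,6) → blocked by [0,3]×[6,12], reject
11. q=(7,32) nearest=4 d=18 new=(7,20) → blocked by [6,9]×[19,24], reject
12. q=(1,31) nearest=4 d=17 new=(1,20) → blocked by [2,5]×[17,20], reject
13. q=(2,32) nearest=4 d=18 new=(2,20) → blocked by [2,5]×[17,20], reject
14. q=(5,18) nearest=4 d=4 new=(5,18) → blocked by [2,5]×[17,20], reject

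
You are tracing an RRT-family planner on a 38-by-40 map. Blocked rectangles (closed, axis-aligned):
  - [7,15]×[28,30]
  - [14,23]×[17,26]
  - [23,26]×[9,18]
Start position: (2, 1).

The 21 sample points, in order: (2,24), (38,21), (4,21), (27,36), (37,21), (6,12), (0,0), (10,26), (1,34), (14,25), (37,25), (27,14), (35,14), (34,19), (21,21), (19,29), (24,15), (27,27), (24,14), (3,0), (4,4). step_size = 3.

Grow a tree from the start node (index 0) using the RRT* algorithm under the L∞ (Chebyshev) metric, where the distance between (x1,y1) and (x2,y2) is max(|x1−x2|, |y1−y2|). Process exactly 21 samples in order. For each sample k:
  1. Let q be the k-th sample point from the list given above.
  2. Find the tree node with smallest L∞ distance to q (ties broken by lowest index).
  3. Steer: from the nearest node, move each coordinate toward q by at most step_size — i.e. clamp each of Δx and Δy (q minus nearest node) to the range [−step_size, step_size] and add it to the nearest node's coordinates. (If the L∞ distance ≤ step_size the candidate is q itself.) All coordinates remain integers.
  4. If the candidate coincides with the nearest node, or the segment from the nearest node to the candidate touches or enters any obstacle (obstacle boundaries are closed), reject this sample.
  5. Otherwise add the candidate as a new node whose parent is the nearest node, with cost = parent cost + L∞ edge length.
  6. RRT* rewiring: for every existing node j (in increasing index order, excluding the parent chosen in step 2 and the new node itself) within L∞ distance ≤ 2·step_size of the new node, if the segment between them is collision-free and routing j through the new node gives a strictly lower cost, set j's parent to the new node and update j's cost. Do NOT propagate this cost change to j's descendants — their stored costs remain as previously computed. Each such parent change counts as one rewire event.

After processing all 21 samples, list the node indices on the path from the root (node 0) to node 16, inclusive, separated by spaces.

Path: 0 16

1. q=(2,24) nearest=0 d=23 new=(2,4) → add node 1 parent=0 cost=3
2. q=(38,21) nearest=0 d=36 new=(5,4) → add node 2 parent=0 cost=3
3. q=(4,21) nearest=1 d=17 new=(4,7) → add node 3 parent=1 cost=6
4. q=(27,36) nearest=3 d=29 new=(7,10) → add node 4 parent=3 cost=9
5. q=(37,21) nearest=4 d=30 new=(10,13) → add node 5 parent=4 cost=12
6. q=(6,12) nearest=4 d=2 new=(6,12) → add node 6 parent=4 cost=11
7. q=(0,0) nearest=0 d=2 new=(0,0) → add node 7 parent=0 cost=2
8. q=(10,26) nearest=5 d=13 new=(10,16) → add node 8 parent=5 cost=15
9. q=(1,34) nearest=8 d=18 new=(7,19) → add node 9 parent=8 cost=18
10. q=(14,25) nearest=9 d=7 new=(10,22) → add node 10 parent=9 cost=21
11. q=(37,25) nearest=5 d=27 new=(13,16) → add node 11 parent=5 cost=15
12. q=(27,14) nearest=11 d=14 new=(16,14) → add node 12 parent=11 cost=18
13. q=(35,14) nearest=12 d=19 new=(19,14) → add node 13 parent=12 cost=21
14. q=(34,19) nearest=13 d=15 new=(22,17) → blocked by [14,23]×[17,26], reject
15. q=(21,21) nearest=12 d=7 new=(19,17) → blocked by [14,23]×[17,26], reject
16. q=(19,29) nearest=10 d=9 new=(13,25) → add node 14 parent=10 cost=24
17. q=(24,15) nearest=13 d=5 new=(22,15) → add node 15 parent=13 cost=24
18. q=(27,27) nearest=15 d=12 new=(25,18) → blocked by [23,26]×[9,18], reject
19. q=(24,14) nearest=15 d=2 new=(24,14) → blocked by [23,26]×[9,18], reject
20. q=(3,0) nearest=0 d=1 new=(3,0) → add node 16 parent=0 cost=1
21. q=(4,4) nearest=2 d=1 new=(4,4) → add node 17 parent=2 cost=4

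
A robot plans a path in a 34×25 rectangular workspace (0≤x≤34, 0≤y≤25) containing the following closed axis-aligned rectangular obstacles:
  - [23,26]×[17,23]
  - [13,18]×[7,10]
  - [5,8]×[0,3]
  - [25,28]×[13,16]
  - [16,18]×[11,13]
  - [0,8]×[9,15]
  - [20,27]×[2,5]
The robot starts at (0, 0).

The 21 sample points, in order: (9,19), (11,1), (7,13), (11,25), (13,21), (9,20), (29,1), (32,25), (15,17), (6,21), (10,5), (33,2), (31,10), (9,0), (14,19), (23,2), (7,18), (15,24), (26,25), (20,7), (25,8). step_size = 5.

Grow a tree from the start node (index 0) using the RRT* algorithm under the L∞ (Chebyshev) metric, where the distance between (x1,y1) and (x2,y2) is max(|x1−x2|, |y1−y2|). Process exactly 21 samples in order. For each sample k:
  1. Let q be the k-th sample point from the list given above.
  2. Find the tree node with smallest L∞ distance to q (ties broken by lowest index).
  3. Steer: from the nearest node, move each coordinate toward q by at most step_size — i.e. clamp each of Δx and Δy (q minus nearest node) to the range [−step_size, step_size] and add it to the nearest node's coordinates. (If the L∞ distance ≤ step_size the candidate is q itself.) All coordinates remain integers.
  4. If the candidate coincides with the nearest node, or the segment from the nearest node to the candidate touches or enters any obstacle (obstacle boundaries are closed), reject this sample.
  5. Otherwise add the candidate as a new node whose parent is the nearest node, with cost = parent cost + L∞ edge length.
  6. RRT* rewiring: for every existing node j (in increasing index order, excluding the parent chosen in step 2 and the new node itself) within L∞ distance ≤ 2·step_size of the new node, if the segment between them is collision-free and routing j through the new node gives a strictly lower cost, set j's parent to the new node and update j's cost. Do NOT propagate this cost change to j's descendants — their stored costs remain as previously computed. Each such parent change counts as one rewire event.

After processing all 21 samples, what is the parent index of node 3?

Parent of node 3: 2

1. q=(9,19) nearest=0 d=19 new=(5,5) → add node 1 parent=0 cost=5
2. q=(11,1) nearest=1 d=6 new=(10,1) → blocked by [5,8]×[0,3], reject
3. q=(7,13) nearest=1 d=8 new=(7,10) → blocked by [0,8]×[9,15], reject
4. q=(11,25) nearest=1 d=20 new=(10,10) → add node 2 parent=1 cost=10
5. q=(13,21) nearest=2 d=11 new=(13,15) → add node 3 parent=2 cost=15
6. q=(9,20) nearest=3 d=5 new=(9,20) → add node 4 parent=3 cost=20
7. q=(29,1) nearest=3 d=16 new=(18,10) → blocked by [13,18]×[7,10], reject
8. q=(32,25) nearest=3 d=19 new=(18,20) → add node 5 parent=3 cost=20
9. q=(15,17) nearest=3 d=2 new=(15,17) → add node 6 parent=3 cost=17
10. q=(6,21) nearest=4 d=3 new=(6,21) → add node 7 parent=4 cost=23
11. q=(10,5) nearest=1 d=5 new=(10,5) → add node 8 parent=1 cost=10
12. q=(33,2) nearest=5 d=18 new=(23,15) → add node 9 parent=5 cost=25
13. q=(31,10) nearest=9 d=8 new=(28,10) → blocked by [25,28]×[13,16], reject
14. q=(9,0) nearest=1 d=5 new=(9,0) → blocked by [5,8]×[0,3], reject
15. q=(14,19) nearest=6 d=2 new=(14,19) → add node 10 parent=6 cost=19
16. q=(23,2) nearest=2 d=13 new=(15,5) → blocked by [13,18]×[7,10], reject
17. q=(7,18) nearest=4 d=2 new=(7,18) → add node 11 parent=4 cost=22
18. q=(15,24) nearest=5 d=4 new=(15,24) → add node 12 parent=5 cost=24
19. q=(26,25) nearest=5 d=8 new=(23,25) → add node 13 parent=5 cost=25
20. q=(20,7) nearest=3 d=8 new=(18,10) → blocked by [13,18]×[7,10], reject
21. q=(25,8) nearest=9 d=7 new=(25,10) → add node 14 parent=9 cost=30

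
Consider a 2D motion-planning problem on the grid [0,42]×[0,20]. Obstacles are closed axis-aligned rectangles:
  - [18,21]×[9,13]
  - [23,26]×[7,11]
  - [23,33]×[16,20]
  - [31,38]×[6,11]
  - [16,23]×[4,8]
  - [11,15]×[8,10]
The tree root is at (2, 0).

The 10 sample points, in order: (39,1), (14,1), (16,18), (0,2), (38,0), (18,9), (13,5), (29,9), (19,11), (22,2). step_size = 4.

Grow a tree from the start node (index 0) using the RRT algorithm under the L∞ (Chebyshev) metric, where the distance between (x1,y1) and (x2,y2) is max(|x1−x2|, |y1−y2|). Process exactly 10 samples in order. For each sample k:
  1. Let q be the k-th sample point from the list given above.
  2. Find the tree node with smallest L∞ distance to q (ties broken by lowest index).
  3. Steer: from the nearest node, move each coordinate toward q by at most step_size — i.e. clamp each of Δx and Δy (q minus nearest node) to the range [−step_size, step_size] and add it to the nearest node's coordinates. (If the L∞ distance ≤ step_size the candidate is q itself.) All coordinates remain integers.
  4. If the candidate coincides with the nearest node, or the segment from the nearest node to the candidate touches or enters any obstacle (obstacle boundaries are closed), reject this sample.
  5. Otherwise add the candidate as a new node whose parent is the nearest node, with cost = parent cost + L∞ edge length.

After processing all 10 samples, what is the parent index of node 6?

1. q=(39,1) nearest=0 d=37 new=(6,1) → add node 1 parent=0 cost=4
2. q=(14,1) nearest=1 d=8 new=(10,1) → add node 2 parent=1 cost=8
3. q=(16,18) nearest=1 d=17 new=(10,5) → add node 3 parent=1 cost=8
4. q=(0,2) nearest=0 d=2 new=(0,2) → add node 4 parent=0 cost=2
5. q=(38,0) nearest=2 d=28 new=(14,0) → add node 5 parent=2 cost=12
6. q=(18,9) nearest=2 d=8 new=(14,5) → add node 6 parent=2 cost=12
7. q=(13,5) nearest=6 d=1 new=(13,5) → add node 7 parent=6 cost=13
8. q=(29,9) nearest=5 d=15 new=(18,4) → blocked by [16,23]×[4,8], reject
9. q=(19,11) nearest=6 d=6 new=(18,9) → blocked by [18,21]×[9,13], reject
10. q=(22,2) nearest=5 d=8 new=(18,2) → add node 8 parent=5 cost=16

Parent of node 6: 2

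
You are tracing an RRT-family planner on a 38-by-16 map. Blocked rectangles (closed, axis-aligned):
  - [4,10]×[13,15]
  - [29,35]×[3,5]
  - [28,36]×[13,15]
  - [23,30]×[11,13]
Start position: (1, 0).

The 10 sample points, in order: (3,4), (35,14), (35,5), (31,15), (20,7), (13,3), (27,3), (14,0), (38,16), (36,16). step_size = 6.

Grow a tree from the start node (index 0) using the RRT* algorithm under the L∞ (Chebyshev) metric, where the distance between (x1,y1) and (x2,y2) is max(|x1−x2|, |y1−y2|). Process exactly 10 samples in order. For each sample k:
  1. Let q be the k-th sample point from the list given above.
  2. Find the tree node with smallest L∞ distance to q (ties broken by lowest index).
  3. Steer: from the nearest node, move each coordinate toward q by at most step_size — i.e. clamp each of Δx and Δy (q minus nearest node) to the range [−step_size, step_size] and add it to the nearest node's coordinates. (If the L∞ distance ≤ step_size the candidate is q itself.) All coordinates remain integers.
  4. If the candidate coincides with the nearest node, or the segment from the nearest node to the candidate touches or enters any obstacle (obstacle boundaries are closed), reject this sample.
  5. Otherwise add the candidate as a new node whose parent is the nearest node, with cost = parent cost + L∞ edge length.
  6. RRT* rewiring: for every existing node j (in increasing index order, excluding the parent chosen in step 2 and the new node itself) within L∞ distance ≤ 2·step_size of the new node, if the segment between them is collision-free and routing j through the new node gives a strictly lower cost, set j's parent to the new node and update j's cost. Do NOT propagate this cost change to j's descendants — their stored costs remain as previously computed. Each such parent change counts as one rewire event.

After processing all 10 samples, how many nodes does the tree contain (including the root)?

Node count: 10

1. q=(3,4) nearest=0 d=4 new=(3,4) → add node 1 parent=0 cost=4
2. q=(35,14) nearest=1 d=32 new=(9,10) → add node 2 parent=1 cost=10
3. q=(35,5) nearest=2 d=26 new=(15,5) → add node 3 parent=2 cost=16
4. q=(31,15) nearest=3 d=16 new=(21,11) → add node 4 parent=3 cost=22
5. q=(20,7) nearest=4 d=4 new=(20,7) → add node 5 parent=4 cost=26
6. q=(13,3) nearest=3 d=2 new=(13,3) → add node 6 parent=3 cost=18; rewire 5→6 (25<26)
7. q=(27,3) nearest=5 d=7 new=(26,3) → add node 7 parent=5 cost=31
8. q=(14,0) nearest=6 d=3 new=(14,0) → add node 8 parent=6 cost=21
9. q=(38,16) nearest=7 d=13 new=(32,9) → add node 9 parent=7 cost=37
10. q=(36,16) nearest=9 d=7 new=(36,15) → blocked by [28,36]×[13,15], reject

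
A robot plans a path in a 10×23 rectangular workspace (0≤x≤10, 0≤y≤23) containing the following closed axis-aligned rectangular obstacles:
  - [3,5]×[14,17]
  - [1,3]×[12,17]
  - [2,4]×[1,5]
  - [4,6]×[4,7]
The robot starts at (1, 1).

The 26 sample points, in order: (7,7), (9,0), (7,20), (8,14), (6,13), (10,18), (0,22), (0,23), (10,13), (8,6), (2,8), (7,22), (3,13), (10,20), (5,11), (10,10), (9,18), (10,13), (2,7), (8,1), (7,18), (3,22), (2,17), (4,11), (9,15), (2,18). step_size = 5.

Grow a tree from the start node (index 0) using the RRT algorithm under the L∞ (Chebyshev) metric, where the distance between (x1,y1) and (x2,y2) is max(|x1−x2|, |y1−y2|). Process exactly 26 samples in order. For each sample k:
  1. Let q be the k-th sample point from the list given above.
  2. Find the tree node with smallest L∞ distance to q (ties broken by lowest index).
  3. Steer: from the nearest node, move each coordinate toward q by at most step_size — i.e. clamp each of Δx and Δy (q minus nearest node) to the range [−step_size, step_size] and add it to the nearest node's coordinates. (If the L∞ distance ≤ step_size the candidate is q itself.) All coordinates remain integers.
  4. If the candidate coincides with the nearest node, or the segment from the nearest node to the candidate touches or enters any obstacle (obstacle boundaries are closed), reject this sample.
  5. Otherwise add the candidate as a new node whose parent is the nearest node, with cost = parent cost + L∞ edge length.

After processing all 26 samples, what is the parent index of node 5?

Parent of node 5: 4

1. q=(7,7) nearest=0 d=6 new=(6,6) → blocked by [2,4]×[1,5], reject
2. q=(9,0) nearest=0 d=8 new=(6,0) → add node 1 parent=0 cost=5
3. q=(7,20) nearest=0 d=19 new=(6,6) → blocked by [2,4]×[1,5], reject
4. q=(8,14) nearest=0 d=13 new=(6,6) → blocked by [2,4]×[1,5], reject
5. q=(6,13) nearest=0 d=12 new=(6,6) → blocked by [2,4]×[1,5], reject
6. q=(10,18) nearest=0 d=17 new=(6,6) → blocked by [2,4]×[1,5], reject
7. q=(0,22) nearest=0 d=21 new=(0,6) → add node 2 parent=0 cost=5
8. q=(0,23) nearest=2 d=17 new=(0,11) → add node 3 parent=2 cost=10
9. q=(10,13) nearest=2 d=10 new=(5,11) → add node 4 parent=2 cost=10
10. q=(8,6) nearest=4 d=5 new=(8,6) → add node 5 parent=4 cost=15
11. q=(2,8) nearest=2 d=2 new=(2,8) → add node 6 parent=2 cost=7
12. q=(7,22) nearest=3 d=11 new=(5,16) → blocked by [3,5]×[14,17], reject
13. q=(3,13) nearest=4 d=2 new=(3,13) → blocked by [1,3]×[12,17], reject
14. q=(10,20) nearest=4 d=9 new=(10,16) → add node 7 parent=4 cost=15
15. q=(5,11) nearest=4 d=0 → coincident, reject
16. q=(10,10) nearest=5 d=4 new=(10,10) → add node 8 parent=5 cost=19
17. q=(9,18) nearest=7 d=2 new=(9,18) → add node 9 parent=7 cost=17
18. q=(10,13) nearest=7 d=3 new=(10,13) → add node 10 parent=7 cost=18
19. q=(2,7) nearest=6 d=1 new=(2,7) → add node 11 parent=6 cost=8
20. q=(8,1) nearest=1 d=2 new=(8,1) → add node 12 parent=1 cost=7
21. q=(7,18) nearest=9 d=2 new=(7,18) → add node 13 parent=9 cost=19
22. q=(3,22) nearest=13 d=4 new=(3,22) → add node 14 parent=13 cost=23
23. q=(2,17) nearest=13 d=5 new=(2,17) → blocked by [1,3]×[12,17], reject
24. q=(4,11) nearest=4 d=1 new=(4,11) → add node 15 parent=4 cost=11
25. q=(9,15) nearest=7 d=1 new=(9,15) → add node 16 parent=7 cost=16
26. q=(2,18) nearest=14 d=4 new=(2,18) → add node 17 parent=14 cost=27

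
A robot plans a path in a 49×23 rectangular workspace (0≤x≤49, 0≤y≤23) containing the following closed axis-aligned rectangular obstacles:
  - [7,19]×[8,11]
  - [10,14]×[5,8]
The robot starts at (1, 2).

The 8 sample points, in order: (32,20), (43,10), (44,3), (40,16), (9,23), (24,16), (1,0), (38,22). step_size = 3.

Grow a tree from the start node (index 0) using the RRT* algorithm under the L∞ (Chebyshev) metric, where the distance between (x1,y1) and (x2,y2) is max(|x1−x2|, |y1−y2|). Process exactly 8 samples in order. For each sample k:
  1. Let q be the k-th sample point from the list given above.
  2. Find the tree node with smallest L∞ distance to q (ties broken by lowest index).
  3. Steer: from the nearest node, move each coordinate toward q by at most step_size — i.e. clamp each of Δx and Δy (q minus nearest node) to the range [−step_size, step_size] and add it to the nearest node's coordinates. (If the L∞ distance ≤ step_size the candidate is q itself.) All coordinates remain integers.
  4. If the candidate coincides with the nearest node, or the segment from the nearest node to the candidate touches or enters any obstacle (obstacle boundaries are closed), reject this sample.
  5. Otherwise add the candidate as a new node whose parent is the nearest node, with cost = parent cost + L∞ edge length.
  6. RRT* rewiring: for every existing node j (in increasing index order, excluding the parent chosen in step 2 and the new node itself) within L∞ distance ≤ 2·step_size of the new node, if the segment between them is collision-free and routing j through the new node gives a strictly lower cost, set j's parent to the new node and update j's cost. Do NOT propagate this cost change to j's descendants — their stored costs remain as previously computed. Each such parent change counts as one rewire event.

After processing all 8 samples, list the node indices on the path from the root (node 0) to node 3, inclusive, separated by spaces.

Path: 0 3

1. q=(32,20) nearest=0 d=31 new=(4,5) → add node 1 parent=0 cost=3
2. q=(43,10) nearest=1 d=39 new=(7,8) → blocked by [7,19]×[8,11], reject
3. q=(44,3) nearest=1 d=40 new=(7,3) → add node 2 parent=1 cost=6
4. q=(40,16) nearest=2 d=33 new=(10,6) → blocked by [10,14]×[5,8], reject
5. q=(9,23) nearest=1 d=18 new=(7,8) → blocked by [7,19]×[8,11], reject
6. q=(24,16) nearest=2 d=17 new=(10,6) → blocked by [10,14]×[5,8], reject
7. q=(1,0) nearest=0 d=2 new=(1,0) → add node 3 parent=0 cost=2
8. q=(38,22) nearest=2 d=31 new=(10,6) → blocked by [10,14]×[5,8], reject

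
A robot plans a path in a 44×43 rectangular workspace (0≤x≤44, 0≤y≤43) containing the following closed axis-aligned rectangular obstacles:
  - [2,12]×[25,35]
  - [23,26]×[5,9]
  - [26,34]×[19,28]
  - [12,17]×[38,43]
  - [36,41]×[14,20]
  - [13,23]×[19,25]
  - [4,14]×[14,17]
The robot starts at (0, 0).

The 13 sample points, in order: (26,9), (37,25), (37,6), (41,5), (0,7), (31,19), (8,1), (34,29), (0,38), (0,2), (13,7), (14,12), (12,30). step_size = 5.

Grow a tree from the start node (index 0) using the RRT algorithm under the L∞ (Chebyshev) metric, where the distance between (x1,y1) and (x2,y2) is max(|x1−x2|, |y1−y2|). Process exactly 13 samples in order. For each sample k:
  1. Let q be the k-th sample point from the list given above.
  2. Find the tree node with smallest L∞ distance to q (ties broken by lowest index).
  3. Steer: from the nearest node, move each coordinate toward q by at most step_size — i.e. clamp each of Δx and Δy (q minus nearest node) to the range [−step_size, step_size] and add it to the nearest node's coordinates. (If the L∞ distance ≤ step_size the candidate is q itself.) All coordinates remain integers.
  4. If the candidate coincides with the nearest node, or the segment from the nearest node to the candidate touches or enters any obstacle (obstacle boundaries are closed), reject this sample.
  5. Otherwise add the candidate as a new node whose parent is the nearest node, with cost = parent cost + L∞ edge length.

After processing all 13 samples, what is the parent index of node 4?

1. q=(26,9) nearest=0 d=26 new=(5,5) → add node 1 parent=0 cost=5
2. q=(37,25) nearest=1 d=32 new=(10,10) → add node 2 parent=1 cost=10
3. q=(37,6) nearest=2 d=27 new=(15,6) → add node 3 parent=2 cost=15
4. q=(41,5) nearest=3 d=26 new=(20,5) → add node 4 parent=3 cost=20
5. q=(0,7) nearest=1 d=5 new=(0,7) → add node 5 parent=1 cost=10
6. q=(31,19) nearest=4 d=14 new=(25,10) → blocked by [23,26]×[5,9], reject
7. q=(8,1) nearest=1 d=4 new=(8,1) → add node 6 parent=1 cost=9
8. q=(34,29) nearest=3 d=23 new=(20,11) → add node 7 parent=3 cost=20
9. q=(0,38) nearest=7 d=27 new=(15,16) → add node 8 parent=7 cost=25
10. q=(0,2) nearest=0 d=2 new=(0,2) → add node 9 parent=0 cost=2
11. q=(13,7) nearest=3 d=2 new=(13,7) → add node 10 parent=3 cost=17
12. q=(14,12) nearest=2 d=4 new=(14,12) → add node 11 parent=2 cost=14
13. q=(12,30) nearest=8 d=14 new=(12,21) → blocked by [13,23]×[19,25], reject

Parent of node 4: 3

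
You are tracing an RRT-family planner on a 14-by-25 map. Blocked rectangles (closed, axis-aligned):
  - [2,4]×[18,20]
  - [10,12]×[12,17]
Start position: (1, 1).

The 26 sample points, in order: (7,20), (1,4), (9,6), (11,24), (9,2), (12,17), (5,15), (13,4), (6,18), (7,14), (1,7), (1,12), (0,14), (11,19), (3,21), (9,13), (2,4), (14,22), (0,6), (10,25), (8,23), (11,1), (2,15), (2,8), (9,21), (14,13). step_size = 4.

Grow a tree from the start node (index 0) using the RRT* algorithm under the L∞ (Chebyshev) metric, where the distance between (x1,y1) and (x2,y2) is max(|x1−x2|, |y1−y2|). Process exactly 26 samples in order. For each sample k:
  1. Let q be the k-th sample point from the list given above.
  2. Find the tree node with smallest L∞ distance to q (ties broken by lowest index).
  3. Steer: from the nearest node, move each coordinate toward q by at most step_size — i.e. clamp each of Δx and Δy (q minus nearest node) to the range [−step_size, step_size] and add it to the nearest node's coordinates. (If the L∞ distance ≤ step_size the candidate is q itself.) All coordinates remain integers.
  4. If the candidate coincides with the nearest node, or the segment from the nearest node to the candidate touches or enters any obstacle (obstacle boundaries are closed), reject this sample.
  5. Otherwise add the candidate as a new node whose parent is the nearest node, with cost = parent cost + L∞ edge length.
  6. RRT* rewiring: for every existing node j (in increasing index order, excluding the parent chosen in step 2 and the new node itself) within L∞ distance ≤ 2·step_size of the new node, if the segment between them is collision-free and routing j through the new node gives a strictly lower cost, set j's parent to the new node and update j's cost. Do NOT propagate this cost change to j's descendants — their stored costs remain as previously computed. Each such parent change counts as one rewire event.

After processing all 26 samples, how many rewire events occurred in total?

1. q=(7,20) nearest=0 d=19 new=(5,5) → add node 1 parent=0 cost=4
2. q=(1,4) nearest=0 d=3 new=(1,4) → add node 2 parent=0 cost=3
3. q=(9,6) nearest=1 d=4 new=(9,6) → add node 3 parent=1 cost=8
4. q=(11,24) nearest=3 d=18 new=(11,10) → add node 4 parent=3 cost=12
5. q=(9,2) nearest=1 d=4 new=(9,2) → add node 5 parent=1 cost=8
6. q=(12,17) nearest=4 d=7 new=(12,14) → blocked by [10,12]×[12,17], reject
7. q=(5,15) nearest=4 d=6 new=(7,14) → add node 6 parent=4 cost=16
8. q=(13,4) nearest=3 d=4 new=(13,4) → add node 7 parent=3 cost=12
9. q=(6,18) nearest=6 d=4 new=(6,18) → add node 8 parent=6 cost=20
10. q=(7,14) nearest=6 d=0 → coincident, reject
11. q=(1,7) nearest=2 d=3 new=(1,7) → add node 9 parent=2 cost=6; rewire 6→9 (13<16)
12. q=(1,12) nearest=9 d=5 new=(1,11) → add node 10 parent=9 cost=10; rewire 8→10 (17<20)
13. q=(0,14) nearest=10 d=3 new=(0,14) → add node 11 parent=10 cost=13
14. q=(11,19) nearest=6 d=5 new=(11,18) → blocked by [10,12]×[12,17], reject
15. q=(3,21) nearest=8 d=3 new=(3,21) → blocked by [2,4]×[18,20], reject
16. q=(9,13) nearest=6 d=2 new=(9,13) → add node 12 parent=6 cost=15
17. q=(2,4) nearest=2 d=1 new=(2,4) → add node 13 parent=2 cost=4
18. q=(14,22) nearest=6 d=8 new=(11,18) → blocked by [10,12]×[12,17], reject
19. q=(0,6) nearest=9 d=1 new=(0,6) → add node 14 parent=9 cost=7
20. q=(10,25) nearest=8 d=7 new=(10,22) → add node 15 parent=8 cost=21
21. q=(8,23) nearest=15 d=2 new=(8,23) → add node 16 parent=15 cost=23
22. q=(11,1) nearest=5 d=2 new=(11,1) → add node 17 parent=5 cost=10
23. q=(2,15) nearest=11 d=2 new=(2,15) → add node 18 parent=11 cost=15
24. q=(2,8) nearest=9 d=1 new=(2,8) → add node 19 parent=9 cost=7; rewire 12→19 (14<15); rewire 18→19 (14<15)
25. q=(9,21) nearest=15 d=1 new=(9,21) → add node 20 parent=15 cost=22
26. q=(14,13) nearest=4 d=3 new=(14,13) → add node 21 parent=4 cost=15

Rewire events: 4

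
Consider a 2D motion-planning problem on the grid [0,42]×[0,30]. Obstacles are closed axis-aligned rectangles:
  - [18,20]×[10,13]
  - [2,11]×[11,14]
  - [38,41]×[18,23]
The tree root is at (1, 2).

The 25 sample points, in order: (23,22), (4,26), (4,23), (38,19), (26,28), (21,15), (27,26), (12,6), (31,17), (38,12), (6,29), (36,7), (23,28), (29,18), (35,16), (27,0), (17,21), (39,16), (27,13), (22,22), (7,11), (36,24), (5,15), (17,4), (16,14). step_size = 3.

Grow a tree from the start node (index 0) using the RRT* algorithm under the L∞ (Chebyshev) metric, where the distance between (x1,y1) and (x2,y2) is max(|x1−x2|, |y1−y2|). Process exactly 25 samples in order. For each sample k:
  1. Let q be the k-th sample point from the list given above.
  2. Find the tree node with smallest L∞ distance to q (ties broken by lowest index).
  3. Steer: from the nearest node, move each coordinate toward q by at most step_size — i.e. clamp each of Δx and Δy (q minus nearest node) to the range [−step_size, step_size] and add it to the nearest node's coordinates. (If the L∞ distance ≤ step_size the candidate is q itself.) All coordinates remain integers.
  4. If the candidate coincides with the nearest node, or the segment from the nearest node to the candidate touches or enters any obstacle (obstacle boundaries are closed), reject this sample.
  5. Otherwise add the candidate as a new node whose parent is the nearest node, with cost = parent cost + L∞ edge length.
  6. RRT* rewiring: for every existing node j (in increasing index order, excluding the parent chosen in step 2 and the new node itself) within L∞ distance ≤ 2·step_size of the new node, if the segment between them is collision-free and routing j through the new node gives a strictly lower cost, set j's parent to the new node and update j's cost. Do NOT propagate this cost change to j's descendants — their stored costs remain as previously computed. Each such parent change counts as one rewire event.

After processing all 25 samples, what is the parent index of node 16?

Parent of node 16: 5

1. q=(23,22) nearest=0 d=22 new=(4,5) → add node 1 parent=0 cost=3
2. q=(4,26) nearest=1 d=21 new=(4,8) → add node 2 parent=1 cost=6
3. q=(4,23) nearest=2 d=15 new=(4,11) → blocked by [2,11]×[11,14], reject
4. q=(38,19) nearest=1 d=34 new=(7,8) → add node 3 parent=1 cost=6
5. q=(26,28) nearest=3 d=20 new=(10,11) → blocked by [2,11]×[11,14], reject
6. q=(21,15) nearest=3 d=14 new=(10,11) → blocked by [2,11]×[11,14], reject
7. q=(27,26) nearest=3 d=20 new=(10,11) → blocked by [2,11]×[11,14], reject
8. q=(12,6) nearest=3 d=5 new=(10,6) → add node 4 parent=3 cost=9
9. q=(31,17) nearest=4 d=21 new=(13,9) → add node 5 parent=4 cost=12
10. q=(38,12) nearest=5 d=25 new=(16,12) → add node 6 parent=5 cost=15
11. q=(6,29) nearest=6 d=17 new=(13,15) → add node 7 parent=6 cost=18
12. q=(36,7) nearest=6 d=20 new=(19,9) → blocked by [18,20]×[10,13], reject
13. q=(23,28) nearest=7 d=13 new=(16,18) → add node 8 parent=7 cost=21
14. q=(29,18) nearest=6 d=13 new=(19,15) → add node 9 parent=6 cost=18
15. q=(35,16) nearest=9 d=16 new=(22,16) → add node 10 parent=9 cost=21
16. q=(27,0) nearest=6 d=12 new=(19,9) → blocked by [18,20]×[10,13], reject
17. q=(17,21) nearest=8 d=3 new=(17,21) → add node 11 parent=8 cost=24
18. q=(39,16) nearest=10 d=17 new=(25,16) → add node 12 parent=10 cost=24
19. q=(27,13) nearest=12 d=3 new=(27,13) → add node 13 parent=12 cost=27
20. q=(22,22) nearest=11 d=5 new=(20,22) → add node 14 parent=11 cost=27
21. q=(7,11) nearest=2 d=3 new=(7,11) → blocked by [2,11]×[11,14], reject
22. q=(36,24) nearest=12 d=11 new=(28,19) → add node 15 parent=12 cost=27
23. q=(5,15) nearest=2 d=7 new=(5,11) → blocked by [2,11]×[11,14], reject
24. q=(17,4) nearest=5 d=5 new=(16,6) → add node 16 parent=5 cost=15
25. q=(16,14) nearest=6 d=2 new=(16,14) → add node 17 parent=6 cost=17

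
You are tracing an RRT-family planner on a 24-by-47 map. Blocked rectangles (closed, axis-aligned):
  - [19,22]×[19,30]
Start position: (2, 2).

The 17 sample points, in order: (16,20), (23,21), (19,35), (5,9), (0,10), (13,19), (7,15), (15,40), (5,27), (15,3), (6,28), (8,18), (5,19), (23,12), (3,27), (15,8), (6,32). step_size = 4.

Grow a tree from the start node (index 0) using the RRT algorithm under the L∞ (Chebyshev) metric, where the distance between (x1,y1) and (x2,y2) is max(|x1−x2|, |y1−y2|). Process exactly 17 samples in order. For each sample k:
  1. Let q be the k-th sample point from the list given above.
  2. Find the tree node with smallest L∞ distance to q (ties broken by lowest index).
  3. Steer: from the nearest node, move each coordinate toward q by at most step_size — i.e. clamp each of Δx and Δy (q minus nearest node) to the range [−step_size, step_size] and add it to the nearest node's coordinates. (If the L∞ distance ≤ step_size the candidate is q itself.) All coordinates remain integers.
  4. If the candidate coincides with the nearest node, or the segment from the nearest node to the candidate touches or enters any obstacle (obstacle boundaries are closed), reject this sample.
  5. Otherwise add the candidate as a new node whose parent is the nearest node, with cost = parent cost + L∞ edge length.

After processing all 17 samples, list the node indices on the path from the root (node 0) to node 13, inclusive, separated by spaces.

Path: 0 1 2 7 12 13

1. q=(16,20) nearest=0 d=18 new=(6,6) → add node 1 parent=0 cost=4
2. q=(23,21) nearest=1 d=17 new=(10,10) → add node 2 parent=1 cost=8
3. q=(19,35) nearest=2 d=25 new=(14,14) → add node 3 parent=2 cost=12
4. q=(5,9) nearest=1 d=3 new=(5,9) → add node 4 parent=1 cost=7
5. q=(0,10) nearest=4 d=5 new=(1,10) → add node 5 parent=4 cost=11
6. q=(13,19) nearest=3 d=5 new=(13,18) → add node 6 parent=3 cost=16
7. q=(7,15) nearest=2 d=5 new=(7,14) → add node 7 parent=2 cost=12
8. q=(15,40) nearest=6 d=22 new=(15,22) → add node 8 parent=6 cost=20
9. q=(5,27) nearest=6 d=9 new=(9,22) → add node 9 parent=6 cost=20
10. q=(15,3) nearest=2 d=7 new=(14,6) → add node 10 parent=2 cost=12
11. q=(6,28) nearest=9 d=6 new=(6,26) → add node 11 parent=9 cost=24
12. q=(8,18) nearest=7 d=4 new=(8,18) → add node 12 parent=7 cost=16
13. q=(5,19) nearest=12 d=3 new=(5,19) → add node 13 parent=12 cost=19
14. q=(23,12) nearest=3 d=9 new=(18,12) → add node 14 parent=3 cost=16
15. q=(3,27) nearest=11 d=3 new=(3,27) → add node 15 parent=11 cost=27
16. q=(15,8) nearest=10 d=2 new=(15,8) → add node 16 parent=10 cost=14
17. q=(6,32) nearest=15 d=5 new=(6,31) → add node 17 parent=15 cost=31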